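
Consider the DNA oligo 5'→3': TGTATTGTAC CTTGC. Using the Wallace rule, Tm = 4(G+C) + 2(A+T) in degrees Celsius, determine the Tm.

Base counts: A=2, G=3, T=7, C=3
So N_AT = 9 and N_GC = 6.
Tm = 2(9) + 4(6) = 18 + 24 = 42°C

42°C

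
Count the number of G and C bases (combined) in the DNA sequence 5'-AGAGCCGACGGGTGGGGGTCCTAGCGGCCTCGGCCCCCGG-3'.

A=4, G=18, C=14, T=4
G+C = 18 + 14 = 32

32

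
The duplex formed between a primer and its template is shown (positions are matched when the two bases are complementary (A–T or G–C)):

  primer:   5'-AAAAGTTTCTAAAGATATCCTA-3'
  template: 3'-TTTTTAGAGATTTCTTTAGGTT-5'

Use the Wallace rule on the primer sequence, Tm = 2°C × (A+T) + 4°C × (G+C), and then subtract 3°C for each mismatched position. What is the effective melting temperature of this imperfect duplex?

42°C

Primer base counts: A=10, T=7, G=2, C=3 → A+T=17, G+C=5
Perfect-match Tm = 2(17) + 4(5) = 34 + 20 = 54°C
Mismatches (positions where the bases are not complementary): 4 (at positions 5, 7, 16, 21)
Effective Tm = 54 − 4×3 = 54 − 12 = 42°C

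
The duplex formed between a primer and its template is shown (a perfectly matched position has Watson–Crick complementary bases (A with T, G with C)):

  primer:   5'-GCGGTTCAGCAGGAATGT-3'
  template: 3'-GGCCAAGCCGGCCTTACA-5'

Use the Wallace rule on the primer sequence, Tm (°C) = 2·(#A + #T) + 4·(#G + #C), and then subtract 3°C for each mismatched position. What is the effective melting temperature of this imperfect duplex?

47°C

Primer base counts: A=4, T=4, G=7, C=3 → A+T=8, G+C=10
Perfect-match Tm = 2(8) + 4(10) = 16 + 40 = 56°C
Mismatches (positions where the bases are not complementary): 3 (at positions 1, 8, 11)
Effective Tm = 56 − 3×3 = 56 − 9 = 47°C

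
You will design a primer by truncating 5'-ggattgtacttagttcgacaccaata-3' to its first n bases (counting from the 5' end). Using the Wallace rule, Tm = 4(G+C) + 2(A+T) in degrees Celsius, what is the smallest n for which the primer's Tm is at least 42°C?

n = 16

First 15 bases: GGATTGTACTTAGTT → Tm = 40°C (< 42°C)
First 16 bases: GGATTGTACTTAGTTC → Tm = 44°C (≥ 42°C)
Since every base adds ≥2°C, Tm only increases with n, so the threshold is first crossed at n = 16.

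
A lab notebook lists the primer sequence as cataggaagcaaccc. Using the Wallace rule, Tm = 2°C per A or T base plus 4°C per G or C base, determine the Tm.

46°C

G=3, C=5, T=1, A=6
So N_AT = 7 and N_GC = 8.
Tm = 2(7) + 4(8) = 14 + 32 = 46°C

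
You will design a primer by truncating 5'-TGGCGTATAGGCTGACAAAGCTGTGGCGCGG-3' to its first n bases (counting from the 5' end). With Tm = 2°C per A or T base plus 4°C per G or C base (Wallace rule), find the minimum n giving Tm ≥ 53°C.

n = 18

First 17 bases: TGGCGTATAGGCTGACA → Tm = 52°C (< 53°C)
First 18 bases: TGGCGTATAGGCTGACAA → Tm = 54°C (≥ 53°C)
Each additional base adds 2°C (A/T) or 4°C (G/C), so Tm is non-decreasing in n; n = 18 is the first length to reach 53°C.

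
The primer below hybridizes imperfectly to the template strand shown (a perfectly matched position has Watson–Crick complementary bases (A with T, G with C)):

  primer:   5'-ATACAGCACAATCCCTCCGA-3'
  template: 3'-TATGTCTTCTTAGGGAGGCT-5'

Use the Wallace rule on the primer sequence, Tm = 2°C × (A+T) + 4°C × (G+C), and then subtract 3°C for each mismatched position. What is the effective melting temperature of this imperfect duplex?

54°C

Primer base counts: A=7, T=3, G=2, C=8 → A+T=10, G+C=10
Perfect-match Tm = 2(10) + 4(10) = 20 + 40 = 60°C
Mismatches (positions where the bases are not complementary): 2 (at positions 7, 9)
Effective Tm = 60 − 2×3 = 60 − 6 = 54°C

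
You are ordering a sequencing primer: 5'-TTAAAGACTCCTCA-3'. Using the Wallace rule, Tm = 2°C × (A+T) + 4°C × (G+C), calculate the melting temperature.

Base counts: C=4, A=5, T=4, G=1
So N_AT = 9 and N_GC = 5.
Tm = 2(9) + 4(5) = 18 + 20 = 38°C

38°C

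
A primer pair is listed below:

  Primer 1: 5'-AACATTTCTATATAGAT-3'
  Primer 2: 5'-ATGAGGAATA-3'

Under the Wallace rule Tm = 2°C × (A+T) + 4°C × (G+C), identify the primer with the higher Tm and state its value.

Primer 1: A+T=14, G+C=3 → Tm = 2(14)+4(3) = 40°C
Primer 2: A+T=7, G+C=3 → Tm = 2(7)+4(3) = 26°C
40°C vs 26°C → primer 1 is higher.

Primer 1, 40°C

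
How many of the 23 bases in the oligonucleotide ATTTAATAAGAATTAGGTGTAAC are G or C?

Counting bases: C=1, T=8, A=10, G=4
G+C = 4 + 1 = 5

5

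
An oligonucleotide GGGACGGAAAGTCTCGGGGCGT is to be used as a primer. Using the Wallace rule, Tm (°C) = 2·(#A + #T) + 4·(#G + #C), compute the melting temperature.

74°C

Scanning the sequence gives T=3, G=11, A=4, C=4.
AT pairs contribute 7, GC pairs contribute 15.
Tm = 2×7 + 4×15 = 74°C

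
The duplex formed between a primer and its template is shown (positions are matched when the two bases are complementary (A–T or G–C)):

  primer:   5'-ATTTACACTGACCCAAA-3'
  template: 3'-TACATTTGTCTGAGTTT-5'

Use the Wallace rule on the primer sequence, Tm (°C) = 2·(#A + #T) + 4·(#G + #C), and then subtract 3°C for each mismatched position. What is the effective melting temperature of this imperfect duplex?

Primer base counts: A=7, T=4, G=1, C=5 → A+T=11, G+C=6
Perfect-match Tm = 2(11) + 4(6) = 22 + 24 = 46°C
Mismatches (positions where the bases are not complementary): 4 (at positions 3, 6, 9, 13)
Effective Tm = 46 − 4×3 = 46 − 12 = 34°C

34°C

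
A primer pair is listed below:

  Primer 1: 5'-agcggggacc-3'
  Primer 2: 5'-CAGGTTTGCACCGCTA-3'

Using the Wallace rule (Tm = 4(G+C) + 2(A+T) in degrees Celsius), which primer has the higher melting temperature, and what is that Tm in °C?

Primer 2, 50°C

Primer 1: A+T=2, G+C=8 → Tm = 2(2)+4(8) = 36°C
Primer 2: A+T=7, G+C=9 → Tm = 2(7)+4(9) = 50°C
36°C vs 50°C → primer 2 is higher.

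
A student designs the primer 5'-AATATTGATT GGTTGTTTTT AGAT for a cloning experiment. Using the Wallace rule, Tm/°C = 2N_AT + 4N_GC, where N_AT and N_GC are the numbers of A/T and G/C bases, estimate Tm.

58°C

Base counts: T=13, G=5, A=6, C=0
So N_AT = 19 and N_GC = 5.
Tm = 2(19) + 4(5) = 38 + 20 = 58°C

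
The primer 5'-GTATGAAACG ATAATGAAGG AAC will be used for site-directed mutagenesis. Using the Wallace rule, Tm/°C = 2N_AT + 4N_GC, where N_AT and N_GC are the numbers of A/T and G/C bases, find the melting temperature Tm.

62°C

Base counts: A=11, C=2, G=6, T=4
AT pairs contribute 15, GC pairs contribute 8.
Tm = 4·8 + 2·15 = 32 + 30 = 62°C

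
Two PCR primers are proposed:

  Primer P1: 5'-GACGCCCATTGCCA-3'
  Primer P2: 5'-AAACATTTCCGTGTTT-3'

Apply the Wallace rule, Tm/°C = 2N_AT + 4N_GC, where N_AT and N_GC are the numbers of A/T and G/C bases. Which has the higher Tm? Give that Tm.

Primer P1, 46°C

Primer P1: A+T=5, G+C=9 → Tm = 2(5)+4(9) = 46°C
Primer P2: A+T=11, G+C=5 → Tm = 2(11)+4(5) = 42°C
46°C vs 42°C → primer P1 is higher.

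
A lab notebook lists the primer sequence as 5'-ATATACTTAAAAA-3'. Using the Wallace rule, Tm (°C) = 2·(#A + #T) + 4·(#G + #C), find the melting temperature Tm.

T=4, A=8, G=0, C=1
So N_AT = 12 and N_GC = 1.
Tm = 4·1 + 2·12 = 4 + 24 = 28°C

28°C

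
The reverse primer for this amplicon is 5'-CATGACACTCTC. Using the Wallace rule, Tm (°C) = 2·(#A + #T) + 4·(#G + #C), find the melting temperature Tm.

36°C

G=1, A=3, T=3, C=5
A+T = 6, G+C = 6
Tm = 4·6 + 2·6 = 24 + 12 = 36°C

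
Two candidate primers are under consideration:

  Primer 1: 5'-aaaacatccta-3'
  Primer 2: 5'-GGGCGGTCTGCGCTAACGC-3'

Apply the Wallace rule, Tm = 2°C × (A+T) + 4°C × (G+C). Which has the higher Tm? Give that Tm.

Primer 1: A+T=8, G+C=3 → Tm = 2(8)+4(3) = 28°C
Primer 2: A+T=5, G+C=14 → Tm = 2(5)+4(14) = 66°C
28°C vs 66°C → primer 2 is higher.

Primer 2, 66°C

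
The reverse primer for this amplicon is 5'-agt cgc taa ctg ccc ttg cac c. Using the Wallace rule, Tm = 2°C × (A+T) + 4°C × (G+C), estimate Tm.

70°C

G=4, A=4, C=9, T=5
AT pairs contribute 9, GC pairs contribute 13.
Tm = 2(9) + 4(13) = 18 + 52 = 70°C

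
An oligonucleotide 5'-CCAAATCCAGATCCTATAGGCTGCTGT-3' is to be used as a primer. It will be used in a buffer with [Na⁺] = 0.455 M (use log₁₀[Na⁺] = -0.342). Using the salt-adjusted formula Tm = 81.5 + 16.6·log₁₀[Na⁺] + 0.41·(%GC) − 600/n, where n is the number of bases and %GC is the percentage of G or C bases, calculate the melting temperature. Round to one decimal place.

Length n = 27. Base counts: T=7, C=8, G=5, A=7
G+C = 13, so %GC = 13/27 × 100 = 48.148%
Salt term: 16.6 × (-0.342) = -5.677
GC term: 0.41 × 48.148 = 19.741; length term: −600/27 = −22.222
Tm = 81.5 + (-5.677) + 19.741 − 22.222 = 73.342 → 73.3°C

73.3°C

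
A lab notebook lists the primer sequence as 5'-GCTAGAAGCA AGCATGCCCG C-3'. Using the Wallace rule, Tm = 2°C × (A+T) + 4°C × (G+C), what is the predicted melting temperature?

A=6, T=2, C=7, G=6
AT pairs contribute 8, GC pairs contribute 13.
Tm = 2(8) + 4(13) = 16 + 52 = 68°C

68°C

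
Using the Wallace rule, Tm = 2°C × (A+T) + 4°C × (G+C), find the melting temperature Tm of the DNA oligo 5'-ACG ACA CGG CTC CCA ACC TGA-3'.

Scanning the sequence gives A=6, G=4, T=2, C=9.
So N_AT = 8 and N_GC = 13.
Tm = 4·13 + 2·8 = 52 + 16 = 68°C

68°C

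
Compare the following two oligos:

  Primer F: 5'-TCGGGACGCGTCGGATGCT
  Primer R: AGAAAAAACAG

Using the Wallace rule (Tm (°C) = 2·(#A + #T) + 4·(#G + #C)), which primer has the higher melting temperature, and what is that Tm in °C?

Primer F: A+T=6, G+C=13 → Tm = 2(6)+4(13) = 64°C
Primer R: A+T=8, G+C=3 → Tm = 2(8)+4(3) = 28°C
64°C vs 28°C → primer F is higher.

Primer F, 64°C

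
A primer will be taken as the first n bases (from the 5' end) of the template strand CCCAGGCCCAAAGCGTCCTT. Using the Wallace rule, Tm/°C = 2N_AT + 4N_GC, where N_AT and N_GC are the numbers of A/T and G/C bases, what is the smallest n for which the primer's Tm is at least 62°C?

n = 18

First 17 bases: CCCAGGCCCAAAGCGTC → Tm = 58°C (< 62°C)
First 18 bases: CCCAGGCCCAAAGCGTCC → Tm = 62°C (≥ 62°C)
Since every base adds ≥2°C, Tm only increases with n, so the threshold is first crossed at n = 18.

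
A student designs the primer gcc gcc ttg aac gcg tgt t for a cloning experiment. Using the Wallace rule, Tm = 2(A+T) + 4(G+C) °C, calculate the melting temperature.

62°C

Counting bases: T=5, C=6, A=2, G=6
So N_AT = 7 and N_GC = 12.
Tm = 2×7 + 4×12 = 62°C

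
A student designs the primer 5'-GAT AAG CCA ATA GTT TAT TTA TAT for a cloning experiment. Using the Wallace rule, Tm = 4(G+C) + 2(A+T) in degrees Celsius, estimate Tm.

Base counts: A=9, T=10, C=2, G=3
AT pairs contribute 19, GC pairs contribute 5.
Tm = 4·5 + 2·19 = 20 + 38 = 58°C

58°C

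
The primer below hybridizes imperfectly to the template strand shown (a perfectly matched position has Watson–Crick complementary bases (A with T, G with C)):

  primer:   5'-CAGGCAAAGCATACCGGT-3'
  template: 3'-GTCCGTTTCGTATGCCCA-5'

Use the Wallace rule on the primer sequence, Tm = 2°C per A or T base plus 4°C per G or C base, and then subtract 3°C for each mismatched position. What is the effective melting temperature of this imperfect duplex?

Primer base counts: A=6, T=2, G=5, C=5 → A+T=8, G+C=10
Perfect-match Tm = 2(8) + 4(10) = 16 + 40 = 56°C
Mismatches (positions where the bases are not complementary): 1 (at position 15)
Effective Tm = 56 − 1×3 = 56 − 3 = 53°C

53°C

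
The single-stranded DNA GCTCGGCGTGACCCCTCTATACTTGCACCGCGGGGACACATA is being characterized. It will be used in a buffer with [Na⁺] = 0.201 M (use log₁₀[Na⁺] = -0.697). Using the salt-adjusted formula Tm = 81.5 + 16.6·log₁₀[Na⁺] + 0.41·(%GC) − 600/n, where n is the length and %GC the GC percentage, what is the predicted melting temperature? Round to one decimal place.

81.0°C

Length n = 42. Scanning the sequence gives C=15, T=8, A=8, G=11.
G+C = 26, so %GC = 26/42 × 100 = 61.905%
Salt term: 16.6 × (-0.697) = -11.57
GC term: 0.41 × 61.905 = 25.381; length term: −600/42 = −14.286
Tm = 81.5 + (-11.57) + 25.381 − 14.286 = 81.025 → 81.0°C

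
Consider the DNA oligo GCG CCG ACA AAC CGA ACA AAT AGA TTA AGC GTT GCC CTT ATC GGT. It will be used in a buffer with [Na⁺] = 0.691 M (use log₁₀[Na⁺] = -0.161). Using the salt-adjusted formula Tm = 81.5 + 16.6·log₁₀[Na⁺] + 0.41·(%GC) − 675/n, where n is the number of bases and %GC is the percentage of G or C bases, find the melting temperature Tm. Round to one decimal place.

83.9°C

Length n = 45. Scanning the sequence gives T=9, G=10, C=12, A=14.
G+C = 22, so %GC = 22/45 × 100 = 48.889%
Salt term: 16.6 × (-0.161) = -2.673
GC term: 0.41 × 48.889 = 20.044; length term: −675/45 = −15
Tm = 81.5 + (-2.673) + 20.044 − 15 = 83.871 → 83.9°C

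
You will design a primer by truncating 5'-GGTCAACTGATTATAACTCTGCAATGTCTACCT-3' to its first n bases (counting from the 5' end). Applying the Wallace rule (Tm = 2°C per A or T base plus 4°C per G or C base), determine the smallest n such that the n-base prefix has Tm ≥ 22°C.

First 6 bases: GGTCAA → Tm = 18°C (< 22°C)
First 7 bases: GGTCAAC → Tm = 22°C (≥ 22°C)
Each additional base adds 2°C (A/T) or 4°C (G/C), so Tm is non-decreasing in n; n = 7 is the first length to reach 22°C.

n = 7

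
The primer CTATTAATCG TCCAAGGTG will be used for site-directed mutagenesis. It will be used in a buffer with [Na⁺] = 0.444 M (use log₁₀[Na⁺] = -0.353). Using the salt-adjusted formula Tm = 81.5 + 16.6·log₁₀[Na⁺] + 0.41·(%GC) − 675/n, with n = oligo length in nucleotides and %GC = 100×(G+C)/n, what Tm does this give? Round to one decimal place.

57.4°C

Length n = 19. T=6, A=5, G=4, C=4
G+C = 8, so %GC = 8/19 × 100 = 42.105%
Salt term: 16.6 × (-0.353) = -5.86
GC term: 0.41 × 42.105 = 17.263; length term: −675/19 = −35.526
Tm = 81.5 + (-5.86) + 17.263 − 35.526 = 57.377 → 57.4°C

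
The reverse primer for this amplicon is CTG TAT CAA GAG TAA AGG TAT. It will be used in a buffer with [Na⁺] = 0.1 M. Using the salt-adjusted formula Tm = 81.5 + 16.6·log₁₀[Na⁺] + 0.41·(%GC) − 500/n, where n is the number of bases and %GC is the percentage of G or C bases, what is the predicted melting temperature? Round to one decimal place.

Length n = 21. G=5, A=8, C=2, T=6
G+C = 7, so %GC = 7/21 × 100 = 33.333%
Salt term: 16.6 × (-1) = -16.6
GC term: 0.41 × 33.333 = 13.667; length term: −500/21 = −23.81
Tm = 81.5 + (-16.6) + 13.667 − 23.81 = 54.757 → 54.8°C

54.8°C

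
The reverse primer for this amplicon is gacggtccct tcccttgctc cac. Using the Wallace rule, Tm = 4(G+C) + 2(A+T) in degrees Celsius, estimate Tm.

Scanning the sequence gives A=2, T=6, C=11, G=4.
A+T = 8, G+C = 15
Tm = 4·15 + 2·8 = 60 + 16 = 76°C

76°C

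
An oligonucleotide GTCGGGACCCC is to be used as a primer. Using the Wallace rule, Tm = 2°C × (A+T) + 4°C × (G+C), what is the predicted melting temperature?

Counting bases: T=1, A=1, G=4, C=5
AT pairs contribute 2, GC pairs contribute 9.
Tm = 2×2 + 4×9 = 40°C

40°C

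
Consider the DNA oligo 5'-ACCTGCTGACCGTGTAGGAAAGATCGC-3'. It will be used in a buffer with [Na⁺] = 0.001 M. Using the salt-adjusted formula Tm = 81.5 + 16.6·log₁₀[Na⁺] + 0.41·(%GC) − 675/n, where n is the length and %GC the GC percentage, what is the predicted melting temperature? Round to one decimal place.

Length n = 27. G=8, T=5, A=7, C=7
G+C = 15, so %GC = 15/27 × 100 = 55.556%
Salt term: 16.6 × (-3) = -49.8
GC term: 0.41 × 55.556 = 22.778; length term: −675/27 = −25
Tm = 81.5 + (-49.8) + 22.778 − 25 = 29.478 → 29.5°C

29.5°C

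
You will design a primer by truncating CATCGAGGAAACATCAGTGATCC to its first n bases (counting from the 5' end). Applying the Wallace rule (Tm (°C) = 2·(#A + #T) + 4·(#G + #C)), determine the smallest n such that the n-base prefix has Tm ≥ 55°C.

First 18 bases: CATCGAGGAAACATCAGT → Tm = 52°C (< 55°C)
First 19 bases: CATCGAGGAAACATCAGTG → Tm = 56°C (≥ 55°C)
Since every base adds ≥2°C, Tm only increases with n, so the threshold is first crossed at n = 19.

n = 19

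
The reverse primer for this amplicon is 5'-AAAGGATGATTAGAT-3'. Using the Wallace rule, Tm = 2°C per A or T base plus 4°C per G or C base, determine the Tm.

38°C

Counting bases: G=4, A=7, C=0, T=4
A+T = 11, G+C = 4
Tm = 4·4 + 2·11 = 16 + 22 = 38°C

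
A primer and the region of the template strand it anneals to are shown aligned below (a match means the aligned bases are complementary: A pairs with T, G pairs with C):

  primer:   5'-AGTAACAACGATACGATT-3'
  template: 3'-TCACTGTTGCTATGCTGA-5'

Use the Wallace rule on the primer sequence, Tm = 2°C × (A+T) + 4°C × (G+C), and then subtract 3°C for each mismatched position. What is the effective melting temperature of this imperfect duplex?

42°C

Primer base counts: A=8, T=4, G=3, C=3 → A+T=12, G+C=6
Perfect-match Tm = 2(12) + 4(6) = 24 + 24 = 48°C
Mismatches (positions where the bases are not complementary): 2 (at positions 4, 17)
Effective Tm = 48 − 2×3 = 48 − 6 = 42°C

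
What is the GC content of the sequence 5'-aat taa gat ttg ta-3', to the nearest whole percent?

Counting bases: G=2, T=6, C=0, A=6
G+C = 2 + 0 = 2 out of 14 bases
%GC = 2/14 × 100 = 14.29% ≈ 14%

14%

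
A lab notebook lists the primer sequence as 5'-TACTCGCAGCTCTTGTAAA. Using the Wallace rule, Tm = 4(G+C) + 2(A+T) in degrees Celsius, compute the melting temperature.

Counting bases: C=5, G=3, T=6, A=5
A+T = 11, G+C = 8
Tm = 4·8 + 2·11 = 32 + 22 = 54°C

54°C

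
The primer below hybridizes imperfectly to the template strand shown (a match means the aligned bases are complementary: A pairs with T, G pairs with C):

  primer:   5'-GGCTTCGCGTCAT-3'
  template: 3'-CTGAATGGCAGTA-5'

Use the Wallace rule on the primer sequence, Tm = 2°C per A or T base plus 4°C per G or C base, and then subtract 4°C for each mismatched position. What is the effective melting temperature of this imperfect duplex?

Primer base counts: A=1, T=4, G=4, C=4 → A+T=5, G+C=8
Perfect-match Tm = 2(5) + 4(8) = 10 + 32 = 42°C
Mismatches (positions where the bases are not complementary): 3 (at positions 2, 6, 7)
Effective Tm = 42 − 3×4 = 42 − 12 = 30°C

30°C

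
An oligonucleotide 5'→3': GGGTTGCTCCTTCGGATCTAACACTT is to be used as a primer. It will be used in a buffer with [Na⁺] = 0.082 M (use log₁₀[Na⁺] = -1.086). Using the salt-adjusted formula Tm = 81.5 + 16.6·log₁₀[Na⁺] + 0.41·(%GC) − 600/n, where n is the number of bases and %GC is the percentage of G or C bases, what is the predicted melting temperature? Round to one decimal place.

Length n = 26. Scanning the sequence gives T=9, G=6, C=7, A=4.
G+C = 13, so %GC = 13/26 × 100 = 50%
Salt term: 16.6 × (-1.086) = -18.028
GC term: 0.41 × 50 = 20.5; length term: −600/26 = −23.077
Tm = 81.5 + (-18.028) + 20.5 − 23.077 = 60.895 → 60.9°C

60.9°C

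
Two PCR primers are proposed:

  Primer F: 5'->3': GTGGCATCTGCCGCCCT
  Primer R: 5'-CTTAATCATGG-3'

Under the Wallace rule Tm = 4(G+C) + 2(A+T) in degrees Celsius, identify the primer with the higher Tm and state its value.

Primer F: A+T=5, G+C=12 → Tm = 2(5)+4(12) = 58°C
Primer R: A+T=7, G+C=4 → Tm = 2(7)+4(4) = 30°C
58°C vs 30°C → primer F is higher.

Primer F, 58°C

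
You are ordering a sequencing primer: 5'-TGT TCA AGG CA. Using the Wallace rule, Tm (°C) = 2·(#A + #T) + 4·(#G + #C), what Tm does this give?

32°C

Scanning the sequence gives T=3, G=3, C=2, A=3.
A+T = 6, G+C = 5
Tm = 4·5 + 2·6 = 20 + 12 = 32°C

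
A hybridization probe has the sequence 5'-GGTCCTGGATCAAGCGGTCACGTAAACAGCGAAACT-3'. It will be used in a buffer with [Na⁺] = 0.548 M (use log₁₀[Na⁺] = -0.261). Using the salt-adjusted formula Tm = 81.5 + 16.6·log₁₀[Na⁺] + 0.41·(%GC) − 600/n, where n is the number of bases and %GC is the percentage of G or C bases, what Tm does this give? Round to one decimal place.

82.1°C

Length n = 36. Counting bases: G=10, A=11, T=6, C=9
G+C = 19, so %GC = 19/36 × 100 = 52.778%
Salt term: 16.6 × (-0.261) = -4.333
GC term: 0.41 × 52.778 = 21.639; length term: −600/36 = −16.667
Tm = 81.5 + (-4.333) + 21.639 − 16.667 = 82.139 → 82.1°C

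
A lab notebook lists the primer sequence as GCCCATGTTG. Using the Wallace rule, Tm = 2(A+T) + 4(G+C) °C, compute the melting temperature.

32°C

C=3, A=1, G=3, T=3
A+T = 4, G+C = 6
Tm = 2×4 + 4×6 = 32°C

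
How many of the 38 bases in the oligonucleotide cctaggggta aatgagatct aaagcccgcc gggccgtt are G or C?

22

Counting bases: A=9, G=12, C=10, T=7
Total G or C: 12 + 10 = 22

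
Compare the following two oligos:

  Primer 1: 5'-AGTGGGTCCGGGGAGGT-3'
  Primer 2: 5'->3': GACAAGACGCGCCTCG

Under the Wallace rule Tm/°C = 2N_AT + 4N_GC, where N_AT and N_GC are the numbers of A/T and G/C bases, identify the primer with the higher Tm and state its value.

Primer 1: A+T=5, G+C=12 → Tm = 2(5)+4(12) = 58°C
Primer 2: A+T=5, G+C=11 → Tm = 2(5)+4(11) = 54°C
58°C vs 54°C → primer 1 is higher.

Primer 1, 58°C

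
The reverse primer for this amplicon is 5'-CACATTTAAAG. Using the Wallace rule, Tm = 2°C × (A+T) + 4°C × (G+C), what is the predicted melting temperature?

28°C

Counting bases: G=1, T=3, C=2, A=5
AT pairs contribute 8, GC pairs contribute 3.
Tm = 4·3 + 2·8 = 12 + 16 = 28°C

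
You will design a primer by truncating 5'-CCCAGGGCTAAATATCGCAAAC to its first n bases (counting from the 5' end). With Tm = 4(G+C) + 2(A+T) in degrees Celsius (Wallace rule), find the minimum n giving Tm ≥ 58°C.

n = 19

First 18 bases: CCCAGGGCTAAATATCGC → Tm = 56°C (< 58°C)
First 19 bases: CCCAGGGCTAAATATCGCA → Tm = 58°C (≥ 58°C)
Since every base adds ≥2°C, Tm only increases with n, so the threshold is first crossed at n = 19.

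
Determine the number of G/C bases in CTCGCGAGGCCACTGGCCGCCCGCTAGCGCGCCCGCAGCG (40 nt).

33

Base counts: T=3, C=19, G=14, A=4
Total G or C: 14 + 19 = 33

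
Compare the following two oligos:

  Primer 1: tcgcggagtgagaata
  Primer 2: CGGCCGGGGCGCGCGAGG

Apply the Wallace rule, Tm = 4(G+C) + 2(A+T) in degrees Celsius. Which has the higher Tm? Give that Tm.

Primer 2, 70°C

Primer 1: A+T=8, G+C=8 → Tm = 2(8)+4(8) = 48°C
Primer 2: A+T=1, G+C=17 → Tm = 2(1)+4(17) = 70°C
48°C vs 70°C → primer 2 is higher.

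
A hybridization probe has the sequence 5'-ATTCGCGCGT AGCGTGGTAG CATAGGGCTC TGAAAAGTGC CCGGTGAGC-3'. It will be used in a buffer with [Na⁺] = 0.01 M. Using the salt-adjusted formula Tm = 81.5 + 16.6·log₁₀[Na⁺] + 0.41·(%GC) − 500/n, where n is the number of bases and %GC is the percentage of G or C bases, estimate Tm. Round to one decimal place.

62.4°C

Length n = 49. G=18, T=10, C=11, A=10
G+C = 29, so %GC = 29/49 × 100 = 59.184%
Salt term: 16.6 × (-2) = -33.2
GC term: 0.41 × 59.184 = 24.265; length term: −500/49 = −10.204
Tm = 81.5 + (-33.2) + 24.265 − 10.204 = 62.361 → 62.4°C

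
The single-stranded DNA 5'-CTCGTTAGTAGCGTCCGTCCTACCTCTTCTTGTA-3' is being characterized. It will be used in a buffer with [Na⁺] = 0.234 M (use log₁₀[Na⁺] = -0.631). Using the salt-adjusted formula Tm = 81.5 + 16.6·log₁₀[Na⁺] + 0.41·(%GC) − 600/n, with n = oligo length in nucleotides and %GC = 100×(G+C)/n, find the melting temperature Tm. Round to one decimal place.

Length n = 34. Scanning the sequence gives G=6, T=13, A=4, C=11.
G+C = 17, so %GC = 17/34 × 100 = 50%
Salt term: 16.6 × (-0.631) = -10.475
GC term: 0.41 × 50 = 20.5; length term: −600/34 = −17.647
Tm = 81.5 + (-10.475) + 20.5 − 17.647 = 73.878 → 73.9°C

73.9°C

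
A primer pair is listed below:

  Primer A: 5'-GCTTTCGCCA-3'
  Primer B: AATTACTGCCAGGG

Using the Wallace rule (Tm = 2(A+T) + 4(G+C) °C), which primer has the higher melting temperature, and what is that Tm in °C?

Primer A: A+T=4, G+C=6 → Tm = 2(4)+4(6) = 32°C
Primer B: A+T=7, G+C=7 → Tm = 2(7)+4(7) = 42°C
32°C vs 42°C → primer B is higher.

Primer B, 42°C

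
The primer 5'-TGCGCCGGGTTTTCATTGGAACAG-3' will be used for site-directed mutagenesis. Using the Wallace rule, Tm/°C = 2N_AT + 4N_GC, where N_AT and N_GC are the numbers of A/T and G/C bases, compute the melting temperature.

Base counts: C=5, A=4, T=7, G=8
A+T = 11, G+C = 13
Tm = 2(11) + 4(13) = 22 + 52 = 74°C

74°C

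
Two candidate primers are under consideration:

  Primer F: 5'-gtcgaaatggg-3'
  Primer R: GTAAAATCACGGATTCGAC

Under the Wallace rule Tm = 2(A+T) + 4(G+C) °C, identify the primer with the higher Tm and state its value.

Primer R, 54°C

Primer F: A+T=5, G+C=6 → Tm = 2(5)+4(6) = 34°C
Primer R: A+T=11, G+C=8 → Tm = 2(11)+4(8) = 54°C
34°C vs 54°C → primer R is higher.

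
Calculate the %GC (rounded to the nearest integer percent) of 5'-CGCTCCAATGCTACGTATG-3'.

Counting bases: T=5, G=4, A=4, C=6
G+C = 4 + 6 = 10 out of 19 bases
%GC = 10/19 × 100 = 52.63% ≈ 53%

53%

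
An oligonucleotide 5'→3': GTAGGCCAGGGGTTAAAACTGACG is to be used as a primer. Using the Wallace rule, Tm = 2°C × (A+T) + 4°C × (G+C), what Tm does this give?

C=4, G=9, A=7, T=4
So N_AT = 11 and N_GC = 13.
Tm = 4·13 + 2·11 = 52 + 22 = 74°C

74°C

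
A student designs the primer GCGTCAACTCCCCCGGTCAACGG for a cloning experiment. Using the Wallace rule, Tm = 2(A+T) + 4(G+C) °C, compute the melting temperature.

78°C

Scanning the sequence gives T=3, A=4, C=10, G=6.
A+T = 7, G+C = 16
Tm = 2(7) + 4(16) = 14 + 64 = 78°C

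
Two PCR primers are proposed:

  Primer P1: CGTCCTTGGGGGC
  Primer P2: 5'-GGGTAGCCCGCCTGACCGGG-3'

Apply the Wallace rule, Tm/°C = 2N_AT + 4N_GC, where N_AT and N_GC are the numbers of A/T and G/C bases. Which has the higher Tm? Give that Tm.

Primer P1: A+T=3, G+C=10 → Tm = 2(3)+4(10) = 46°C
Primer P2: A+T=4, G+C=16 → Tm = 2(4)+4(16) = 72°C
46°C vs 72°C → primer P2 is higher.

Primer P2, 72°C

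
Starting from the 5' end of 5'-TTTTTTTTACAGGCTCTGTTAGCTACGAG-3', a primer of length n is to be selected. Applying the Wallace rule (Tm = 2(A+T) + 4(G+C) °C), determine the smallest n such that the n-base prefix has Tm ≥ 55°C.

n = 22

First 21 bases: TTTTTTTTACAGGCTCTGTTA → Tm = 54°C (< 55°C)
First 22 bases: TTTTTTTTACAGGCTCTGTTAG → Tm = 58°C (≥ 55°C)
Since every base adds ≥2°C, Tm only increases with n, so the threshold is first crossed at n = 22.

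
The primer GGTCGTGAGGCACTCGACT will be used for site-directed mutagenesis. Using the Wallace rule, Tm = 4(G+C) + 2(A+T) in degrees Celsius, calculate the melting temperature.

62°C

Scanning the sequence gives C=5, T=4, G=7, A=3.
A+T = 7, G+C = 12
Tm = 4·12 + 2·7 = 48 + 14 = 62°C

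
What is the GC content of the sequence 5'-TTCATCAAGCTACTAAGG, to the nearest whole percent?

39%

A=6, C=4, T=5, G=3
G+C = 3 + 4 = 7 out of 18 bases
%GC = 7/18 × 100 = 38.89% ≈ 39%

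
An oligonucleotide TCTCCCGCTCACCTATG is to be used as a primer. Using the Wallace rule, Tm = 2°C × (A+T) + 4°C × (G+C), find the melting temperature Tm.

C=8, A=2, T=5, G=2
A+T = 7, G+C = 10
Tm = 4·10 + 2·7 = 40 + 14 = 54°C

54°C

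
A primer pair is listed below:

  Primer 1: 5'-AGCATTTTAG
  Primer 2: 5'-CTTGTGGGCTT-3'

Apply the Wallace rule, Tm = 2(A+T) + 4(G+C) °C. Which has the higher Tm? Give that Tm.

Primer 2, 34°C

Primer 1: A+T=7, G+C=3 → Tm = 2(7)+4(3) = 26°C
Primer 2: A+T=5, G+C=6 → Tm = 2(5)+4(6) = 34°C
26°C vs 34°C → primer 2 is higher.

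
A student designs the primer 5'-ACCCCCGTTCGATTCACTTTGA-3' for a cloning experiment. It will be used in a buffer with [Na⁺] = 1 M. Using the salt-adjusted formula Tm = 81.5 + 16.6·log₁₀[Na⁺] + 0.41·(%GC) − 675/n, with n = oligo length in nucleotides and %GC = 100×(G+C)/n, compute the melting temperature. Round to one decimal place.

71.3°C

Length n = 22. T=7, C=8, G=3, A=4
G+C = 11, so %GC = 11/22 × 100 = 50%
Salt term: 16.6 × (0) = 0
GC term: 0.41 × 50 = 20.5; length term: −675/22 = −30.682
Tm = 81.5 + (0) + 20.5 − 30.682 = 71.318 → 71.3°C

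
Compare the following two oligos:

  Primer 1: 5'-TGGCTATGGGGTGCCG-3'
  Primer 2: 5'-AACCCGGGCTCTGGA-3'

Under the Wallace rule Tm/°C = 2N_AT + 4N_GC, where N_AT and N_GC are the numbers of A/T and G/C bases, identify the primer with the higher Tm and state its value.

Primer 1: A+T=5, G+C=11 → Tm = 2(5)+4(11) = 54°C
Primer 2: A+T=5, G+C=10 → Tm = 2(5)+4(10) = 50°C
54°C vs 50°C → primer 1 is higher.

Primer 1, 54°C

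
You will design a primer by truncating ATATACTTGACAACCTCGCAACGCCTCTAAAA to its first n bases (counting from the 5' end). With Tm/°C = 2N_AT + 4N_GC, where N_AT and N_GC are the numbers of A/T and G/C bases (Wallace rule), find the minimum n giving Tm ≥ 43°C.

n = 17

First 16 bases: ATATACTTGACAACCT → Tm = 42°C (< 43°C)
First 17 bases: ATATACTTGACAACCTC → Tm = 46°C (≥ 43°C)
Since every base adds ≥2°C, Tm only increases with n, so the threshold is first crossed at n = 17.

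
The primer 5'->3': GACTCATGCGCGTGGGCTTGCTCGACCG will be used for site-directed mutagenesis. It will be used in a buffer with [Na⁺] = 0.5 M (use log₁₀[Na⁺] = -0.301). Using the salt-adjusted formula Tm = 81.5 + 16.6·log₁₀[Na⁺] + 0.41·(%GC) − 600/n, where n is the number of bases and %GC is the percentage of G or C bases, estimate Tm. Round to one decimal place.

82.9°C

Length n = 28. Base counts: C=9, T=6, A=3, G=10
G+C = 19, so %GC = 19/28 × 100 = 67.857%
Salt term: 16.6 × (-0.301) = -4.997
GC term: 0.41 × 67.857 = 27.821; length term: −600/28 = −21.429
Tm = 81.5 + (-4.997) + 27.821 − 21.429 = 82.895 → 82.9°C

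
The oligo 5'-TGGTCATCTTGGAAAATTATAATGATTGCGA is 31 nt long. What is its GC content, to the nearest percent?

32%

Base counts: C=3, T=11, G=7, A=10
G+C = 7 + 3 = 10 out of 31 bases
%GC = 10/31 × 100 = 32.26% ≈ 32%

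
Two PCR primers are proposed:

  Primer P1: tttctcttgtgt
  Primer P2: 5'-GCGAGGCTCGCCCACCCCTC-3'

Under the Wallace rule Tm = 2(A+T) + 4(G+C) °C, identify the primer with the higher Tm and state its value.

Primer P1: A+T=8, G+C=4 → Tm = 2(8)+4(4) = 32°C
Primer P2: A+T=4, G+C=16 → Tm = 2(4)+4(16) = 72°C
32°C vs 72°C → primer P2 is higher.

Primer P2, 72°C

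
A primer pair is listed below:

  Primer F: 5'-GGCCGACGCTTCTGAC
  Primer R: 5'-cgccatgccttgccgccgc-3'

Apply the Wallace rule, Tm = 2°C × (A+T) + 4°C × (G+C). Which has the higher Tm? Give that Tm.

Primer F: A+T=5, G+C=11 → Tm = 2(5)+4(11) = 54°C
Primer R: A+T=4, G+C=15 → Tm = 2(4)+4(15) = 68°C
54°C vs 68°C → primer R is higher.

Primer R, 68°C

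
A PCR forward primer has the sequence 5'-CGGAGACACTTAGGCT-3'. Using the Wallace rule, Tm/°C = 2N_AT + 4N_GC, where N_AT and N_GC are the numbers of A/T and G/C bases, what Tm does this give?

50°C

Base counts: G=5, C=4, A=4, T=3
AT pairs contribute 7, GC pairs contribute 9.
Tm = 2(7) + 4(9) = 14 + 36 = 50°C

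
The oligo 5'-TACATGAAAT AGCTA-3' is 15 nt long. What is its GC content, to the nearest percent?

27%

Base counts: T=4, G=2, A=7, C=2
G+C = 2 + 2 = 4 out of 15 bases
%GC = 4/15 × 100 = 26.67% ≈ 27%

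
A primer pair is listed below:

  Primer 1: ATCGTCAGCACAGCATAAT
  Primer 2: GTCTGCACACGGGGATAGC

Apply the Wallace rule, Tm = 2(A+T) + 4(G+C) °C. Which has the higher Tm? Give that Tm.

Primer 2, 62°C

Primer 1: A+T=11, G+C=8 → Tm = 2(11)+4(8) = 54°C
Primer 2: A+T=7, G+C=12 → Tm = 2(7)+4(12) = 62°C
54°C vs 62°C → primer 2 is higher.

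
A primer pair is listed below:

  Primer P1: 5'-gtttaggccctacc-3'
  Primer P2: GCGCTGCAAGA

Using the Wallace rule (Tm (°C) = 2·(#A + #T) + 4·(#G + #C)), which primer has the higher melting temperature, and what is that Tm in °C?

Primer P1, 44°C

Primer P1: A+T=6, G+C=8 → Tm = 2(6)+4(8) = 44°C
Primer P2: A+T=4, G+C=7 → Tm = 2(4)+4(7) = 36°C
44°C vs 36°C → primer P1 is higher.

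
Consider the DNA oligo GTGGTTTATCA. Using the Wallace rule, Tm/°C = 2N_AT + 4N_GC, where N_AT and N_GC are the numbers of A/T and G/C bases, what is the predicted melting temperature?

Scanning the sequence gives G=3, T=5, C=1, A=2.
AT pairs contribute 7, GC pairs contribute 4.
Tm = 2(7) + 4(4) = 14 + 16 = 30°C

30°C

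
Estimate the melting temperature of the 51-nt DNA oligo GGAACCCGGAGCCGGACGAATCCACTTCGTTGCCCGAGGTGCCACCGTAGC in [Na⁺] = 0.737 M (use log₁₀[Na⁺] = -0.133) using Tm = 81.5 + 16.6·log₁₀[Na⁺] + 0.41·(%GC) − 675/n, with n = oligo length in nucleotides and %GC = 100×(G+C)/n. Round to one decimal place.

93.4°C

Length n = 51. G=16, T=7, A=10, C=18
G+C = 34, so %GC = 34/51 × 100 = 66.667%
Salt term: 16.6 × (-0.133) = -2.208
GC term: 0.41 × 66.667 = 27.333; length term: −675/51 = −13.235
Tm = 81.5 + (-2.208) + 27.333 − 13.235 = 93.39 → 93.4°C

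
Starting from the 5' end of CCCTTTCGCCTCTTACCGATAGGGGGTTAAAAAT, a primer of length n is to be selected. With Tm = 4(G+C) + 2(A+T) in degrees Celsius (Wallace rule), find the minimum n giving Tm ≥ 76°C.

First 23 bases: CCCTTTCGCCTCTTACCGATAGG → Tm = 72°C (< 76°C)
First 24 bases: CCCTTTCGCCTCTTACCGATAGGG → Tm = 76°C (≥ 76°C)
Each additional base adds 2°C (A/T) or 4°C (G/C), so Tm is non-decreasing in n; n = 24 is the first length to reach 76°C.

n = 24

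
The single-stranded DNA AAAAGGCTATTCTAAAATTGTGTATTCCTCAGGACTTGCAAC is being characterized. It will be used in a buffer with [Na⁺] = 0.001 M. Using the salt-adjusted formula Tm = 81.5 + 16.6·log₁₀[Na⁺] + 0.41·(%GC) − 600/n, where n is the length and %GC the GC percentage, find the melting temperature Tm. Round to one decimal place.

32.1°C

Length n = 42. A=14, G=7, T=13, C=8
G+C = 15, so %GC = 15/42 × 100 = 35.714%
Salt term: 16.6 × (-3) = -49.8
GC term: 0.41 × 35.714 = 14.643; length term: −600/42 = −14.286
Tm = 81.5 + (-49.8) + 14.643 − 14.286 = 32.057 → 32.1°C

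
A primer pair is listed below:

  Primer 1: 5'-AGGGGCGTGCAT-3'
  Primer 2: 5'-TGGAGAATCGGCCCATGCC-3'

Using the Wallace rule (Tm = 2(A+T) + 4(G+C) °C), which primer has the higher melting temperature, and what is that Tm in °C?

Primer 1: A+T=4, G+C=8 → Tm = 2(4)+4(8) = 40°C
Primer 2: A+T=7, G+C=12 → Tm = 2(7)+4(12) = 62°C
40°C vs 62°C → primer 2 is higher.

Primer 2, 62°C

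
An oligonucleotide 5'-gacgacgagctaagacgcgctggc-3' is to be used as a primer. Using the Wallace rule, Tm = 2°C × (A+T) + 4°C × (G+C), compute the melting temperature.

Counting bases: G=9, C=7, A=6, T=2
So N_AT = 8 and N_GC = 16.
Tm = 2(8) + 4(16) = 16 + 64 = 80°C

80°C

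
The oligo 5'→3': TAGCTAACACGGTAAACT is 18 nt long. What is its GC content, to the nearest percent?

39%

Counting bases: G=3, T=4, C=4, A=7
G+C = 3 + 4 = 7 out of 18 bases
%GC = 7/18 × 100 = 38.89% ≈ 39%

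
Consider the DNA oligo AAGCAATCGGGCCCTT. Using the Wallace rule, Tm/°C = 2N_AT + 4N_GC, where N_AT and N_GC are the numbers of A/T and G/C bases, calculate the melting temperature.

50°C

Counting bases: A=4, G=4, T=3, C=5
AT pairs contribute 7, GC pairs contribute 9.
Tm = 4·9 + 2·7 = 36 + 14 = 50°C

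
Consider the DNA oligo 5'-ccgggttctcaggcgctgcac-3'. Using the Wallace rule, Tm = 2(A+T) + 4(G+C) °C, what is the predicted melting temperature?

72°C

A=2, G=7, T=4, C=8
So N_AT = 6 and N_GC = 15.
Tm = 2×6 + 4×15 = 72°C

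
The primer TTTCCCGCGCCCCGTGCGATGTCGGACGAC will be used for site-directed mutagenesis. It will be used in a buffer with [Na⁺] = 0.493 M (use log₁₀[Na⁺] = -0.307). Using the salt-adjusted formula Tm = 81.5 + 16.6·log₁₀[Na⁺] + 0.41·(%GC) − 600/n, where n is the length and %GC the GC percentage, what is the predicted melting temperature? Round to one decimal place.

Length n = 30. Counting bases: A=3, G=9, T=6, C=12
G+C = 21, so %GC = 21/30 × 100 = 70%
Salt term: 16.6 × (-0.307) = -5.096
GC term: 0.41 × 70 = 28.7; length term: −600/30 = −20
Tm = 81.5 + (-5.096) + 28.7 − 20 = 85.104 → 85.1°C

85.1°C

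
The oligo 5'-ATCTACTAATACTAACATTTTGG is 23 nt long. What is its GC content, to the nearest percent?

Counting bases: G=2, C=4, A=8, T=9
G+C = 2 + 4 = 6 out of 23 bases
%GC = 6/23 × 100 = 26.09% ≈ 26%

26%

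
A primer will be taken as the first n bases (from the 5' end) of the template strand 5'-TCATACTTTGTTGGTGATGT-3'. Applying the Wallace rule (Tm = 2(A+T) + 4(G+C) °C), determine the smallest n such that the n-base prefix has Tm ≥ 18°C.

n = 7

First 6 bases: TCATAC → Tm = 16°C (< 18°C)
First 7 bases: TCATACT → Tm = 18°C (≥ 18°C)
Since every base adds ≥2°C, Tm only increases with n, so the threshold is first crossed at n = 7.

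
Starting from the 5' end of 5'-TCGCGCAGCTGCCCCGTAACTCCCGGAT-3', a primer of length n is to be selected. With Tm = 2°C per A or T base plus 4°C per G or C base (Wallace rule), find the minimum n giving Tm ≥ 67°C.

n = 20

First 19 bases: TCGCGCAGCTGCCCCGTAA → Tm = 64°C (< 67°C)
First 20 bases: TCGCGCAGCTGCCCCGTAAC → Tm = 68°C (≥ 67°C)
Each additional base adds 2°C (A/T) or 4°C (G/C), so Tm is non-decreasing in n; n = 20 is the first length to reach 67°C.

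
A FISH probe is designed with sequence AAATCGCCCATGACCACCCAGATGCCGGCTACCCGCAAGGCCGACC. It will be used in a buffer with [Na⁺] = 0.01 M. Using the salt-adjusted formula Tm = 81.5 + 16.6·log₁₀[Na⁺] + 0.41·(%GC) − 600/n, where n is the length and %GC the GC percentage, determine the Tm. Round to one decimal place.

Length n = 46. T=4, A=12, G=10, C=20
G+C = 30, so %GC = 30/46 × 100 = 65.217%
Salt term: 16.6 × (-2) = -33.2
GC term: 0.41 × 65.217 = 26.739; length term: −600/46 = −13.043
Tm = 81.5 + (-33.2) + 26.739 − 13.043 = 61.996 → 62.0°C

62.0°C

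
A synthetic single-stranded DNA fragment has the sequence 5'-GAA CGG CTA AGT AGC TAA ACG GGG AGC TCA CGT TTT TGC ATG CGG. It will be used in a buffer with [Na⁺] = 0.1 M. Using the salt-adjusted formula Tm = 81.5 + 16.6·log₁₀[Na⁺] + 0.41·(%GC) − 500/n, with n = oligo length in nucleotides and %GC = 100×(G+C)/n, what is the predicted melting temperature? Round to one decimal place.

Length n = 45. Counting bases: G=15, C=9, A=11, T=10
G+C = 24, so %GC = 24/45 × 100 = 53.333%
Salt term: 16.6 × (-1) = -16.6
GC term: 0.41 × 53.333 = 21.867; length term: −500/45 = −11.111
Tm = 81.5 + (-16.6) + 21.867 − 11.111 = 75.656 → 75.7°C

75.7°C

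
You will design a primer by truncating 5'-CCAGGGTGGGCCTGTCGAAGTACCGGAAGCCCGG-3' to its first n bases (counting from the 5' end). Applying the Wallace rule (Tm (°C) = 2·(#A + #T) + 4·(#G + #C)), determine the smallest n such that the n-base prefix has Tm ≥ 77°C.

First 23 bases: CCAGGGTGGGCCTGTCGAAGTAC → Tm = 76°C (< 77°C)
First 24 bases: CCAGGGTGGGCCTGTCGAAGTACC → Tm = 80°C (≥ 77°C)
Each additional base adds 2°C (A/T) or 4°C (G/C), so Tm is non-decreasing in n; n = 24 is the first length to reach 77°C.

n = 24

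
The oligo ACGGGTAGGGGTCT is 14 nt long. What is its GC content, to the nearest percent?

Scanning the sequence gives C=2, A=2, G=7, T=3.
G+C = 7 + 2 = 9 out of 14 bases
%GC = 9/14 × 100 = 64.29% ≈ 64%

64%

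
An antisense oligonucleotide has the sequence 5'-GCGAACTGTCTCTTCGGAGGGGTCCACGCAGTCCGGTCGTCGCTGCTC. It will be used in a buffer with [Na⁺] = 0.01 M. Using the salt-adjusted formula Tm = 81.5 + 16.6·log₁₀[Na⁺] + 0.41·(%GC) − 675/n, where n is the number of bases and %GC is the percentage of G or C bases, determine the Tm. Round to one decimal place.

Length n = 48. Base counts: A=5, G=16, C=16, T=11
G+C = 32, so %GC = 32/48 × 100 = 66.667%
Salt term: 16.6 × (-2) = -33.2
GC term: 0.41 × 66.667 = 27.333; length term: −675/48 = −14.062
Tm = 81.5 + (-33.2) + 27.333 − 14.062 = 61.571 → 61.6°C

61.6°C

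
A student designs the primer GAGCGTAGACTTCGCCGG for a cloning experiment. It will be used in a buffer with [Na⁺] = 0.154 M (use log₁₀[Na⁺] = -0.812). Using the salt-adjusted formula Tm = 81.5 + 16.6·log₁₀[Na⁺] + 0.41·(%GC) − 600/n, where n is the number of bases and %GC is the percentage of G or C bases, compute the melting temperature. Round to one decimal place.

62.0°C

Length n = 18. Scanning the sequence gives T=3, G=7, C=5, A=3.
G+C = 12, so %GC = 12/18 × 100 = 66.667%
Salt term: 16.6 × (-0.812) = -13.479
GC term: 0.41 × 66.667 = 27.333; length term: −600/18 = −33.333
Tm = 81.5 + (-13.479) + 27.333 − 33.333 = 62.021 → 62.0°C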